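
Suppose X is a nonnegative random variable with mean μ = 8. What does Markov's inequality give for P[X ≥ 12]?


μ = E[X] = 8, a = 12.
Markov: P[X ≥ 12] ≤ μ/a = (8)/12 = 2/3.
Numerically: ≈ 0.667.
(Since a = 12 > μ = 8.000, the bound 2/3 is < 1 and informative.)

P[X ≥ 12] ≤ 2/3 ≈ 0.667.


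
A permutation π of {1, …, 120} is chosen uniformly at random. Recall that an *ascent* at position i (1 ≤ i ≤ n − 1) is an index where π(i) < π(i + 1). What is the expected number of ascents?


Write X = Σ X_I over i = 1, …, 119, with X_I the indicator of one ascent.
There are 119 indicators.
For each fixed i, the pair (π(i), π(i+1)) is a uniformly random ordered pair of distinct values from {1, …, 120}; by symmetry P[π(i) < π(i+1)] = 1/2.
By linearity: E[X] = 119 · (1/2) = (120 − 1) · (1/2) = 119/2 ≈ 59.50000.

E[X] = 119/2 = 59.50000.


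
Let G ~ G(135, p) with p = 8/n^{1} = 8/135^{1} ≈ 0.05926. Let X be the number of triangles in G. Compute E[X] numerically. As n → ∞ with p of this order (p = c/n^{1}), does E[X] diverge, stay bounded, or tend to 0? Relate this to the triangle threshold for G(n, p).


Number of potential triangles: C(135, 3) = 400995.
Each occurs with probability p³ ≈ (0.05926)³ ≈ 2.080984e-04.
By linearity: E[X] = C(135, 3)·p³ ≈ 400995 · 2.080984e-04 ≈ 83.4464.
Here α = 1, so p = 8/n is exactly at the triangle threshold p ~ 1/n. Asymptotically E[X] → c³/6 = 8³/6 = 256/3 ≈ 85.3333, a bounded constant. In this regime the triangle count is asymptotically Poisson(c³/6).

E[X] ≈ 83.4464; in regime p = Θ(1/n^{1}) E[X] stays bounded (at the triangle threshold p ~ 1/n).


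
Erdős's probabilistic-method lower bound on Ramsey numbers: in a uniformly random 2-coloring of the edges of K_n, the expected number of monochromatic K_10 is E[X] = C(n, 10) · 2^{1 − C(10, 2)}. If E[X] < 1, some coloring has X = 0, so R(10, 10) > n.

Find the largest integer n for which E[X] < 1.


We need C(n, 10) · 2^{1 − 45} < 1, i.e. C(n, 10) < 2^{45 − 1} = 17592186044416.
Check values of n near the boundary:
  n = 97: C(97, 10) = 12576469727536; 12576469727536 < 17592186044416? YES
  n = 98: C(98, 10) = 14005614014756; 14005614014756 < 17592186044416? YES
  n = 99: C(99, 10) = 15579278510796; 15579278510796 < 17592186044416? YES
  n = 100: C(100, 10) = 17310309456440; 17310309456440 < 17592186044416? YES
  n = 101: C(101, 10) = 19212541264840; 19212541264840 < 17592186044416? NO
  n = 102: C(102, 10) = 21300860967540; 21300860967540 < 17592186044416? NO
  n = 103: C(103, 10) = 23591276125340; 23591276125340 < 17592186044416? NO
The largest n with C(n, 10) < 17592186044416 is n = 100 (where E[X] = 2163788682055/2199023255552 ≈ 0.9840). Hence R(10, 10) > 100, i.e. R(10, 10) ≥ 101.

Largest n = 100; hence R(10, 10) > 100.


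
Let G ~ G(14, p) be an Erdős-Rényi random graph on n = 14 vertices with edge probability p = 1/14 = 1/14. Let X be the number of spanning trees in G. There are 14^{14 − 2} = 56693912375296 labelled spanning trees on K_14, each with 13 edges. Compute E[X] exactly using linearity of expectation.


K_14 has 14^{14 − 2} = 56693912375296 labelled spanning trees.
For each such spanning tree H, let X_H = 1 if all 13 edges of H are present in G. Then P[X_H = 1] = p^{13} = (1/14)^{13} = 1/793714773254144.
By linearity: E[X] = Σ_H E[X_H] = 56693912375296 · p^{13} = 56693912375296 · 1/793714773254144 = 1/14.
Numerically: E[X] ≈ 0.0714286.

E[X] = 56693912375296 · (1/14)^{13} = 1/14 ≈ 0.0714286.


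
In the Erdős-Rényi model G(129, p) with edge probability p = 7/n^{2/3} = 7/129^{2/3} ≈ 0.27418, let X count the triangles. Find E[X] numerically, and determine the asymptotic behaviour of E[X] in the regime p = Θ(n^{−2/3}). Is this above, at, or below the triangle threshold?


Number of potential triangles: C(129, 3) = 349504.
Each occurs with probability p³ ≈ (0.27418)³ ≈ 2.0611742e-02.
By linearity: E[X] = C(129, 3)·p³ ≈ 349504 · 2.0611742e-02 ≈ 7203.88630.
Since α = 2/3 < 1, p = c/n^{2/3} ≫ 1/n is above the triangle threshold p ~ 1/n. Asymptotically E[X] ~ (c³/6)·n^{3(1−α)} = (7³/6)·n^{1} → ∞; triangles are abundant w.h.p.

E[X] ≈ 7203.88630; in regime p = Θ(1/n^{2/3}) E[X] diverges (above the triangle threshold p ~ 1/n).


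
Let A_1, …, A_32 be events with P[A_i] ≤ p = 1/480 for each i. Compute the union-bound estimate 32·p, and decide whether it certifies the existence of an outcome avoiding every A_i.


Union bound: P[∪_{i=1}^{32} A_i] ≤ Σ_i P[A_i] ≤ 32·p = 32·(1/480) = 1/15.
Numerically: 1/15 ≈ 0.0667.
Is 1/15 < 1? YES.
Since P[∪ A_i] ≤ 1/15 < 1, the complement has P[∩ A_i^c] ≥ 1 − 1/15 = 14/15 > 0, so some outcome avoids every A_i.

32·p = 1/15 ≈ 0.0667; existence CERTIFIED by the union bound.


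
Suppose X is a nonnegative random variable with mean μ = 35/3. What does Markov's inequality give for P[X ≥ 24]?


μ = E[X] = 35/3, a = 24.
Markov: P[X ≥ 24] ≤ μ/a = (35/3)/24 = 35/72.
Numerically: ≈ 0.4861.
(Since a = 24 > μ = 11.6667, the bound 35/72 is < 1 and informative.)

P[X ≥ 24] ≤ 35/72 ≈ 0.4861.


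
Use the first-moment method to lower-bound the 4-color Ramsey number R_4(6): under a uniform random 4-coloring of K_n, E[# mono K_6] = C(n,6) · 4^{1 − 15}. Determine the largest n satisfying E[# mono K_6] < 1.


We need C(n, 6) · 4^{1 − 15} < 1, i.e. C(n, 6) < 4^{15 − 1} = 268435456.
Check values of n near the boundary:
  n = 76: C(76, 6) = 218618940; 218618940 < 268435456? YES
  n = 77: C(77, 6) = 237093780; 237093780 < 268435456? YES
  n = 78: C(78, 6) = 256851595; 256851595 < 268435456? YES
  n = 79: C(79, 6) = 277962685; 277962685 < 268435456? NO
  n = 80: C(80, 6) = 300500200; 300500200 < 268435456? NO
The largest n with C(n, 6) < 268435456 is n = 78 (where E[X] = 256851595/268435456 ≈ 0.9568). Hence R_4(6) > 78, i.e. R_4(6) ≥ 79.

Largest n = 78; hence R_4(6) > 78.


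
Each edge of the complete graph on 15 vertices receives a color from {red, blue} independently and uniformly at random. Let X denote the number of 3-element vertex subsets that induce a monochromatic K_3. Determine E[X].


Let X = Σ_S X_S over the C(15, 3) = 455 subsets S of size 3, where X_S = 1 if the K_3 on S is monochromatic.
For a fixed S, the K_3 on S has C(3, 2) = 3 edges. P[all 3 edges red] = (1/2)^3, and likewise for blue, so P[monochromatic] = 2·(1/2)^3 = 2^{1 − 3} = 1/4.
Summing: E[X] = C(15, 3) · 2^{1 − 3} = 455 · 1/4 = 455/4.
Numerically: E[X] ≈ 113.75000.

E[X] = C(15,3)·2^(1−C(3,2)) = 455/4 ≈ 113.75000.


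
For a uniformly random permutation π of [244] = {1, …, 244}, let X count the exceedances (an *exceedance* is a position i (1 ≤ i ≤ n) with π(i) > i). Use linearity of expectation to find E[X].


Write X = Σ_{i=1}^{244} X_i, where X_i = 1_{π(i) > i}.
For each fixed i, π(i) is uniform over {1, …, 244} (marginal of a uniform permutation), so P[π(i) > i] = (n − i)/n. Summing: Σ_{i=1}^{244} (n − i)/n = (0 + 1 + … + 243)/244 = 244(244 − 1)/(2·244) = (244 − 1)/2.
Hence E[X] = Σ_{i=1}^{244} (244 − i)/244 = 243/2 ≈ 121.500.

E[X] = 243/2 = 121.500.


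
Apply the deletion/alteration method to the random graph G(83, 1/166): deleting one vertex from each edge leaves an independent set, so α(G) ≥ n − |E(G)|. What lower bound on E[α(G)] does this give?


E[|E(G)|] = C(83, 2)·p = 3403 · (1/166) = 41/2.
E[α(G)] ≥ n − E[|E(G)|] = 83 − 41/2 = 125/2.
Numerically: ≈ 62.5000.
(This is only a lower bound; the true E[α(G)] may be larger.)

E[α(G)] ≥ 125/2 ≈ 62.5000.


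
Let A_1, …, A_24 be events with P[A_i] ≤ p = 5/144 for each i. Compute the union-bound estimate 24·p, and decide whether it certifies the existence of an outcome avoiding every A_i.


Union bound: P[∪_{i=1}^{24} A_i] ≤ Σ_i P[A_i] ≤ 24·p = 24·(5/144) = 5/6.
Numerically: 5/6 ≈ 0.8333.
Is 5/6 < 1? YES.
Since P[∪ A_i] ≤ 5/6 < 1, the complement has P[∩ A_i^c] ≥ 1 − 5/6 = 1/6 > 0, so some outcome avoids every A_i.

24·p = 5/6 ≈ 0.8333; existence CERTIFIED by the union bound.


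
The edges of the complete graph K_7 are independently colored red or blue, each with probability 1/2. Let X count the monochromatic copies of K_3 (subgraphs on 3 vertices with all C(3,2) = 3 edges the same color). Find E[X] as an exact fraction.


Let X = Σ_S X_S over the C(7, 3) = 35 subsets S of size 3, where X_S = 1 if the K_3 on S is monochromatic.
For a fixed S, the K_3 on S has C(3, 2) = 3 edges. P[all 3 edges red] = (1/2)^3, and likewise for blue, so P[monochromatic] = 2·(1/2)^3 = 2^{1 − 3} = 1/4.
Summing: E[X] = C(7, 3) · 2^{1 − 3} = 35 · 1/4 = 35/4.
Numerically: E[X] ≈ 8.750.

E[X] = C(7,3)·2^(1−C(3,2)) = 35/4 ≈ 8.750.


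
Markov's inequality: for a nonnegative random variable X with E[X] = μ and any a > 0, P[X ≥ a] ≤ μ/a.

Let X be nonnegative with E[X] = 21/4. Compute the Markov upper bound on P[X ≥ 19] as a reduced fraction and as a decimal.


μ = E[X] = 21/4, a = 19.
Markov: P[X ≥ 19] ≤ μ/a = (21/4)/19 = 21/76.
Numerically: ≈ 0.27632.
(Since a = 19 > μ = 5.25000, the bound 21/76 is < 1 and informative.)

P[X ≥ 19] ≤ 21/76 ≈ 0.27632.


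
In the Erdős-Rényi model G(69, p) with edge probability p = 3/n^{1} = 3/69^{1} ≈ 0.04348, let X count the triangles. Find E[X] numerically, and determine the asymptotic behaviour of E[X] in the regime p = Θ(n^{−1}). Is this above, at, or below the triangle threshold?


Number of potential triangles: C(69, 3) = 52394.
Each occurs with probability p³ ≈ (0.04348)³ ≈ 8.218953e-05.
By linearity: E[X] = C(69, 3)·p³ ≈ 52394 · 8.218953e-05 ≈ 4.3062.
Here α = 1, so p = 3/n is exactly at the triangle threshold p ~ 1/n. Asymptotically E[X] → c³/6 = 3³/6 = 9/2 ≈ 4.5000, a bounded constant. In this regime the triangle count is asymptotically Poisson(c³/6).

E[X] ≈ 4.3062; in regime p = Θ(1/n^{1}) E[X] stays bounded (at the triangle threshold p ~ 1/n).


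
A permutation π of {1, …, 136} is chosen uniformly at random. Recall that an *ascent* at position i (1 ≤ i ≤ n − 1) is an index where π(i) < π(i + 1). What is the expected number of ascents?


Write X = Σ X_I over i = 1, …, 135, with X_I the indicator of one ascent.
There are 135 indicators.
For each fixed i, the pair (π(i), π(i+1)) is a uniformly random ordered pair of distinct values from {1, …, 136}; by symmetry P[π(i) < π(i+1)] = 1/2.
By linearity: E[X] = 135 · (1/2) = (136 − 1) · (1/2) = 135/2 ≈ 67.500.

E[X] = 135/2 = 67.500.


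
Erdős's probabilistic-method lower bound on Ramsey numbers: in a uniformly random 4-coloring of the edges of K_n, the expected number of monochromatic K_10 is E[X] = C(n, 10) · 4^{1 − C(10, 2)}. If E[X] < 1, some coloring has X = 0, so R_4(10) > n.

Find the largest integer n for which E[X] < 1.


We need C(n, 10) · 4^{1 − 45} < 1, i.e. C(n, 10) < 4^{45 − 1} = 309485009821345068724781056.
Check values of n near the boundary:
  n = 2017: C(2017, 10) = 300324964434452596180990448; 300324964434452596180990448 < 309485009821345068724781056? YES
  n = 2018: C(2018, 10) = 301820606687612220663963508; 301820606687612220663963508 < 309485009821345068724781056? YES
  n = 2019: C(2019, 10) = 303322949179835278009229628; 303322949179835278009229628 < 309485009821345068724781056? YES
  n = 2020: C(2020, 10) = 304832018578739931133653656; 304832018578739931133653656 < 309485009821345068724781056? YES
  n = 2021: C(2021, 10) = 306347841644770462864800616; 306347841644770462864800616 < 309485009821345068724781056? YES
  n = 2022: C(2022, 10) = 307870445231474093395937796; 307870445231474093395937796 < 309485009821345068724781056? YES
  n = 2023: C(2023, 10) = 309399856285778485315440716; 309399856285778485315440716 < 309485009821345068724781056? YES
  n = 2024: C(2024, 10) = 310936101848269937576192656; 310936101848269937576192656 < 309485009821345068724781056? NO
  n = 2025: C(2025, 10) = 312479209053472269772600560; 312479209053472269772600560 < 309485009821345068724781056? NO
  n = 2026: C(2026, 10) = 314029205130126398094885285; 314029205130126398094885285 < 309485009821345068724781056? NO
The largest n with C(n, 10) < 309485009821345068724781056 is n = 2023 (where E[X] = 77349964071444621328860179/77371252455336267181195264 ≈ 0.9997249). Hence R_4(10) > 2023, i.e. R_4(10) ≥ 2024.

Largest n = 2023; hence R_4(10) > 2023.


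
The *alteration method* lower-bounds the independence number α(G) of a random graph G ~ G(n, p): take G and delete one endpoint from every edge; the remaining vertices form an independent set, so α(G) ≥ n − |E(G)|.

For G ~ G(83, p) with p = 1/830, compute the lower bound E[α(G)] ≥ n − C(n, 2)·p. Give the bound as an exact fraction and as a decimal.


E[|E(G)|] = C(83, 2)·p = 3403 · (1/830) = 41/10.
E[α(G)] ≥ n − E[|E(G)|] = 83 − 41/10 = 789/10.
Numerically: ≈ 78.900.
(This is only a lower bound; the true E[α(G)] may be larger.)

E[α(G)] ≥ 789/10 ≈ 78.900.


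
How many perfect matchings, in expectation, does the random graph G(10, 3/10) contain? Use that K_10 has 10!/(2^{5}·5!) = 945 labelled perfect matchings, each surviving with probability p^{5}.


K_10 has 10!/(2^{5}·5!) = 945 labelled perfect matchings.
For each such perfect matching H, let X_H = 1 if all 5 edges of H are present in G. Then P[X_H = 1] = p^{5} = (3/10)^{5} = 243/100000.
By linearity: E[X] = Σ_H E[X_H] = 945 · p^{5} = 945 · 243/100000 = 45927/20000.
Numerically: E[X] ≈ 2.3.

E[X] = 945 · (3/10)^{5} = 45927/20000 ≈ 2.3.


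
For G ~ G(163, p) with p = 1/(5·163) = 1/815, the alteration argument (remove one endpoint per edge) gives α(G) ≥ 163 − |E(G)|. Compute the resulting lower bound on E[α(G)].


E[|E(G)|] = C(163, 2)·p = 13203 · (1/815) = 81/5.
E[α(G)] ≥ n − E[|E(G)|] = 163 − 81/5 = 734/5.
Numerically: ≈ 146.800.
(This is only a lower bound; the true E[α(G)] may be larger.)

E[α(G)] ≥ 734/5 ≈ 146.800.


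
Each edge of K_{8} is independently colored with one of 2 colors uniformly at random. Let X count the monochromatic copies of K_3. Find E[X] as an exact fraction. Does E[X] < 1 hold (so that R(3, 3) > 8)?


E[X] = C(8, 3) · 2^{1 − 3} = 56 · 2^{−2} = 56/4.
As a reduced fraction: E[X] = 14 ≈ 14.0000.
Is E[X] < 1? NO.
Since E[X] ≥ 1, the first-moment bound is inconclusive at n = 8; it does NOT by itself certify R(3, 3) > 8.

E[X] = 14 ≈ 14.0000; E[X] ≥ 1; first-moment method inconclusive here.


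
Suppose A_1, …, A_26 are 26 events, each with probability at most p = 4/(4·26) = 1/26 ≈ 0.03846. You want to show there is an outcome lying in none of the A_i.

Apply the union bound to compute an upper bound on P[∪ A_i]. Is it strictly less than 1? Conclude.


Union bound: P[∪_{i=1}^{26} A_i] ≤ Σ_i P[A_i] ≤ 26·p = 26·(1/26) = 1.
Numerically: 1 ≈ 1.00000.
Is 1 < 1? NO.
Since the bound 1 is ≥ 1, the union bound is uninformative here; it does NOT by itself certify existence.

26·p = 1 ≈ 1.00000; existence NOT certified by the union bound.


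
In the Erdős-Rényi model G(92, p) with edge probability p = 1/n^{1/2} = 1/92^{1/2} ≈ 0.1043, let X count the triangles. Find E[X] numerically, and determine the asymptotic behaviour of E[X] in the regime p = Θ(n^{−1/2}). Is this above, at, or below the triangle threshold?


Number of potential triangles: C(92, 3) = 125580.
Each occurs with probability p³ ≈ (0.1043)³ ≈ 1.133231e-03.
By linearity: E[X] = C(92, 3)·p³ ≈ 125580 · 1.133231e-03 ≈ 142.3111.
Since α = 1/2 < 1, p = c/n^{1/2} ≫ 1/n is above the triangle threshold p ~ 1/n. Asymptotically E[X] ~ (c³/6)·n^{3(1−α)} = (1³/6)·n^{1.5} → ∞; triangles are abundant w.h.p.

E[X] ≈ 142.3111; in regime p = Θ(1/n^{1/2}) E[X] diverges (above the triangle threshold p ~ 1/n).


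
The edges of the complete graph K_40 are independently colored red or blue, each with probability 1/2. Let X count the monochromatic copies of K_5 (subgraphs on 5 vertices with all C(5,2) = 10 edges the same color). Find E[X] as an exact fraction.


Let X = Σ_S X_S over the C(40, 5) = 658008 subsets S of size 5, where X_S = 1 if the K_5 on S is monochromatic.
For a fixed S, the K_5 on S has C(5, 2) = 10 edges. P[all 10 edges red] = (1/2)^10, and likewise for blue, so P[monochromatic] = 2·(1/2)^10 = 2^{1 − 10} = 1/512.
Summing: E[X] = C(40, 5) · 2^{1 − 10} = 658008 · 1/512 = 82251/64.
Numerically: E[X] ≈ 1285.17188.

E[X] = C(40,5)·2^(1−C(5,2)) = 82251/64 ≈ 1285.17188.


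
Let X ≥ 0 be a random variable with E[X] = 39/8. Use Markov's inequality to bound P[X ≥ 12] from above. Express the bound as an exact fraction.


μ = E[X] = 39/8, a = 12.
Markov: P[X ≥ 12] ≤ μ/a = (39/8)/12 = 13/32.
Numerically: ≈ 0.406.
(Since a = 12 > μ = 4.875, the bound 13/32 is < 1 and informative.)

P[X ≥ 12] ≤ 13/32 ≈ 0.406.


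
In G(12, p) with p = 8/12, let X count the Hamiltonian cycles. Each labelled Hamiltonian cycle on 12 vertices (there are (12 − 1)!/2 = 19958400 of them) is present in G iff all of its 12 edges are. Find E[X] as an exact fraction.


K_12 has (12 − 1)!/2 = 19958400 labelled Hamiltonian cycles.
For each such Hamiltonian cycle H, let X_H = 1 if all 12 edges of H are present in G. Then P[X_H = 1] = p^{12} = (2/3)^{12} = 4096/531441.
By linearity: E[X] = Σ_H E[X_H] = 19958400 · p^{12} = 19958400 · 4096/531441 = 1009254400/6561.
Numerically: E[X] ≈ 1.538e+05.

E[X] = 19958400 · (2/3)^{12} = 1009254400/6561 ≈ 1.538e+05.


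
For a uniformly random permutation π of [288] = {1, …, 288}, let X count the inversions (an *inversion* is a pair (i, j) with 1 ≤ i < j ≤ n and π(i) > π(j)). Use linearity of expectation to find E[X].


Write X = Σ X_I over the C(288, 2) = 41328 pairs i < j, with X_I the indicator of one inversion.
There are 41328 indicators.
For each fixed pair i < j, the values π(i) and π(j) are two distinct elements of {1, …, 288} in uniformly random order; by symmetry P[π(i) > π(j)] = 1/2.
By linearity: E[X] = 41328 · (1/2) = C(288, 2) · (1/2) = 41328/2 = 20664 ≈ 20664.000000.

E[X] = 20664 = 20664.000000.


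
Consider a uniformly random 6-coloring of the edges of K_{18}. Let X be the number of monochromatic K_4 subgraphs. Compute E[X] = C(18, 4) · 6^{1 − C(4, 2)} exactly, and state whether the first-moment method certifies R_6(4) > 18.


E[X] = C(18, 4) · 6^{1 − 6} = 3060 · 6^{−5} = 3060/7776.
As a reduced fraction: E[X] = 85/216 ≈ 0.393519.
Is E[X] < 1? YES.
Since E[X] < 1, there exists a 6-coloring of K_{18} with no monochromatic K_4; hence R_6(4) > 18.

E[X] = 85/216 ≈ 0.393519; E[X] < 1, so R_6(4) > 18.


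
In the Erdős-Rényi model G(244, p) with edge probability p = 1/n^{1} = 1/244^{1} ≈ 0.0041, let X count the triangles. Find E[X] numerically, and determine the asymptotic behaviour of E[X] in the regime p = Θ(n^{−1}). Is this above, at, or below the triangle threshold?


Number of potential triangles: C(244, 3) = 2391444.
Each occurs with probability p³ ≈ (0.0041)³ ≈ 6.88384e-08.
By linearity: E[X] = C(244, 3)·p³ ≈ 2391444 · 6.88384e-08 ≈ 0.165.
Here α = 1, so p = 1/n is exactly at the triangle threshold p ~ 1/n. Asymptotically E[X] → c³/6 = 1³/6 = 1/6 ≈ 0.167, a bounded constant. In this regime the triangle count is asymptotically Poisson(c³/6).

E[X] ≈ 0.165; in regime p = Θ(1/n^{1}) E[X] stays bounded (at the triangle threshold p ~ 1/n).


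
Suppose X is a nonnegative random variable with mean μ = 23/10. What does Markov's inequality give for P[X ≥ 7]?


μ = E[X] = 23/10, a = 7.
Markov: P[X ≥ 7] ≤ μ/a = (23/10)/7 = 23/70.
Numerically: ≈ 0.329.
(Since a = 7 > μ = 2.300, the bound 23/70 is < 1 and informative.)

P[X ≥ 7] ≤ 23/70 ≈ 0.329.


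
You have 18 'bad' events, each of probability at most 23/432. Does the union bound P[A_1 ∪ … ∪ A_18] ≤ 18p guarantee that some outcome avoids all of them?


Union bound: P[∪_{i=1}^{18} A_i] ≤ Σ_i P[A_i] ≤ 18·p = 18·(23/432) = 23/24.
Numerically: 23/24 ≈ 0.95833.
Is 23/24 < 1? YES.
Since P[∪ A_i] ≤ 23/24 < 1, the complement has P[∩ A_i^c] ≥ 1 − 23/24 = 1/24 > 0, so some outcome avoids every A_i.

18·p = 23/24 ≈ 0.95833; existence CERTIFIED by the union bound.


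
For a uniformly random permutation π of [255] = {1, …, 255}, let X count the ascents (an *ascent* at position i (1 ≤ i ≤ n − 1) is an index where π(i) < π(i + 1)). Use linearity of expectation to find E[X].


Write X = Σ X_I over i = 1, …, 254, with X_I the indicator of one ascent.
There are 254 indicators.
For each fixed i, the pair (π(i), π(i+1)) is a uniformly random ordered pair of distinct values from {1, …, 255}; by symmetry P[π(i) < π(i+1)] = 1/2.
By linearity: E[X] = 254 · (1/2) = (255 − 1) · (1/2) = 127 ≈ 127.0000.

E[X] = 127 = 127.0000.


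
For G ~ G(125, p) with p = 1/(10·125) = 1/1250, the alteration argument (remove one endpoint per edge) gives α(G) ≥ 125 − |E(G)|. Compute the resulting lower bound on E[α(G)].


E[|E(G)|] = C(125, 2)·p = 7750 · (1/1250) = 31/5.
E[α(G)] ≥ n − E[|E(G)|] = 125 − 31/5 = 594/5.
Numerically: ≈ 118.800000.
(This is only a lower bound; the true E[α(G)] may be larger.)

E[α(G)] ≥ 594/5 ≈ 118.800000.


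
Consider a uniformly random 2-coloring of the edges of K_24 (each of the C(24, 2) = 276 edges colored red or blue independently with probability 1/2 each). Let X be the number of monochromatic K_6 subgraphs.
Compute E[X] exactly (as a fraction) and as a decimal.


Let X = Σ_S X_S over the C(24, 6) = 134596 subsets S of size 6, where X_S = 1 if the K_6 on S is monochromatic.
For a fixed S, the K_6 on S has C(6, 2) = 15 edges. P[all 15 edges red] = (1/2)^15, and likewise for blue, so P[monochromatic] = 2·(1/2)^15 = 2^{1 − 15} = 1/16384.
By linearity of expectation: E[X] = C(24, 6) · 2^{1 − 15} = 134596 · 1/16384 = 33649/4096.
Numerically: E[X] ≈ 8.215.

E[X] = C(24,6)·2^(1−C(6,2)) = 33649/4096 ≈ 8.215.


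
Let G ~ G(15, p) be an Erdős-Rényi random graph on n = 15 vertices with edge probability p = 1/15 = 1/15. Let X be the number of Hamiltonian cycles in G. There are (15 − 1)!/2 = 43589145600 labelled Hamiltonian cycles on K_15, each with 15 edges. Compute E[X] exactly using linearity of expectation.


K_15 has (15 − 1)!/2 = 43589145600 labelled Hamiltonian cycles.
For each such Hamiltonian cycle H, let X_H = 1 if all 15 edges of H are present in G. Then P[X_H = 1] = p^{15} = (1/15)^{15} = 1/437893890380859375.
Summing the indicators: E[X] = Σ_H E[X_H] = 43589145600 · p^{15} = 43589145600 · 1/437893890380859375 = 7175168/72081298828125.
Numerically: E[X] ≈ 9.95e-08.

E[X] = 43589145600 · (1/15)^{15} = 7175168/72081298828125 ≈ 9.95e-08.


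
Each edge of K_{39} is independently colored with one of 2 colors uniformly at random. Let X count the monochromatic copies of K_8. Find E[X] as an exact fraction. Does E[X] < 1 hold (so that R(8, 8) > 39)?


E[X] = C(39, 8) · 2^{1 − 28} = 61523748 · 2^{−27} = 61523748/134217728.
As a reduced fraction: E[X] = 15380937/33554432 ≈ 0.458.
Is E[X] < 1? YES.
Since E[X] < 1, there exists a 2-coloring of K_{39} with no monochromatic K_8; hence R(8, 8) > 39.

E[X] = 15380937/33554432 ≈ 0.458; E[X] < 1, so R(8, 8) > 39.


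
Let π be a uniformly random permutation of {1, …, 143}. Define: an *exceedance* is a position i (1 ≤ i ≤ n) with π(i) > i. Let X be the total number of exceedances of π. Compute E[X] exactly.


Write X = Σ_{i=1}^{143} X_i, where X_i = 1_{π(i) > i}.
For each fixed i, π(i) is uniform over {1, …, 143} (marginal of a uniform permutation), so P[π(i) > i] = (n − i)/n. Summing: Σ_{i=1}^{143} (n − i)/n = (0 + 1 + … + 142)/143 = 143(143 − 1)/(2·143) = (143 − 1)/2.
Hence E[X] = Σ_{i=1}^{143} (143 − i)/143 = 71 ≈ 71.000000.

E[X] = 71 = 71.000000.


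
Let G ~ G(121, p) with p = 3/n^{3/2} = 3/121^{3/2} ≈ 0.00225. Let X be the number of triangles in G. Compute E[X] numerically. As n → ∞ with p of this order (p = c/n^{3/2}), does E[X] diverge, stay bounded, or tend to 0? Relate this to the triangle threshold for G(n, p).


Number of potential triangles: C(121, 3) = 287980.
Each occurs with probability p³ ≈ (0.00225)³ ≈ 1.14506e-08.
By linearity: E[X] = C(121, 3)·p³ ≈ 287980 · 1.14506e-08 ≈ 0.003.
Since α = 3/2 > 1, p = c/n^{3/2} = o(1/n) is below the triangle threshold p ~ 1/n. Asymptotically E[X] ~ (c³/6)·n^{3(1−α)} = (3³/6)·n^{-1.5} → 0, so by Markov's inequality G has no triangles w.h.p.

E[X] ≈ 0.003; in regime p = Θ(1/n^{3/2}) E[X] tends to 0 (below the triangle threshold p ~ 1/n).


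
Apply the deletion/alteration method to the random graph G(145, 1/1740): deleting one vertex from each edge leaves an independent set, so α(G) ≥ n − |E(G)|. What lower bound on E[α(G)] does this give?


E[|E(G)|] = C(145, 2)·p = 10440 · (1/1740) = 6.
E[α(G)] ≥ n − E[|E(G)|] = 145 − 6 = 139.
Numerically: ≈ 139.000.
(This is only a lower bound; the true E[α(G)] may be larger.)

E[α(G)] ≥ 139 ≈ 139.000.


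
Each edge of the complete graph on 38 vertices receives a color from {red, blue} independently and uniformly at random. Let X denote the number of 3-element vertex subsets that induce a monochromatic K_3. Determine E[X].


Let X = Σ_S X_S over the C(38, 3) = 8436 subsets S of size 3, where X_S = 1 if the K_3 on S is monochromatic.
For a fixed S, the K_3 on S has C(3, 2) = 3 edges. P[all 3 edges red] = (1/2)^3, and likewise for blue, so P[monochromatic] = 2·(1/2)^3 = 2^{1 − 3} = 1/4.
By linearity: E[X] = C(38, 3) · 2^{1 − 3} = 8436 · 1/4 = 2109.
Numerically: E[X] ≈ 2109.00000.

E[X] = C(38,3)·2^(1−C(3,2)) = 2109 ≈ 2109.00000.


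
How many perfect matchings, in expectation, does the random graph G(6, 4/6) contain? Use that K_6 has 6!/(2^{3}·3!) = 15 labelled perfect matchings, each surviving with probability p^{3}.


K_6 has 6!/(2^{3}·3!) = 15 labelled perfect matchings.
For each such perfect matching H, let X_H = 1 if all 3 edges of H are present in G. Then P[X_H = 1] = p^{3} = (2/3)^{3} = 8/27.
By linearity of expectation: E[X] = Σ_H E[X_H] = 15 · p^{3} = 15 · 8/27 = 40/9.
Numerically: E[X] ≈ 4.44444.

E[X] = 15 · (2/3)^{3} = 40/9 ≈ 4.44444.


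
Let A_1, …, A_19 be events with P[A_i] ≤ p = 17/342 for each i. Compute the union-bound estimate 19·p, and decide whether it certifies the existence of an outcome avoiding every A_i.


Union bound: P[∪_{i=1}^{19} A_i] ≤ Σ_i P[A_i] ≤ 19·p = 19·(17/342) = 17/18.
Numerically: 17/18 ≈ 0.944444.
Is 17/18 < 1? YES.
Since P[∪ A_i] ≤ 17/18 < 1, the complement has P[∩ A_i^c] ≥ 1 − 17/18 = 1/18 > 0, so some outcome avoids every A_i.

19·p = 17/18 ≈ 0.944444; existence CERTIFIED by the union bound.


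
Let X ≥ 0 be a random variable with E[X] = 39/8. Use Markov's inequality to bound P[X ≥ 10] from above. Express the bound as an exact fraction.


μ = E[X] = 39/8, a = 10.
Markov: P[X ≥ 10] ≤ μ/a = (39/8)/10 = 39/80.
Numerically: ≈ 0.4875.
(Since a = 10 > μ = 4.8750, the bound 39/80 is < 1 and informative.)

P[X ≥ 10] ≤ 39/80 ≈ 0.4875.


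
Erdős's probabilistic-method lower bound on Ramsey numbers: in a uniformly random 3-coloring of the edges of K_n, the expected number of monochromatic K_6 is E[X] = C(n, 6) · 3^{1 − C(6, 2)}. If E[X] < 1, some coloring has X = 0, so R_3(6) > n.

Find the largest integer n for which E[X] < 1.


We need C(n, 6) · 3^{1 − 15} < 1, i.e. C(n, 6) < 3^{15 − 1} = 4782969.
Check values of n near the boundary:
  n = 35: C(35, 6) = 1623160; 1623160 < 4782969? YES
  n = 36: C(36, 6) = 1947792; 1947792 < 4782969? YES
  n = 37: C(37, 6) = 2324784; 2324784 < 4782969? YES
  n = 38: C(38, 6) = 2760681; 2760681 < 4782969? YES
  n = 39: C(39, 6) = 3262623; 3262623 < 4782969? YES
  n = 40: C(40, 6) = 3838380; 3838380 < 4782969? YES
  n = 41: C(41, 6) = 4496388; 4496388 < 4782969? YES
  n = 42: C(42, 6) = 5245786; 5245786 < 4782969? NO
  n = 43: C(43, 6) = 6096454; 6096454 < 4782969? NO
  n = 44: C(44, 6) = 7059052; 7059052 < 4782969? NO
The largest n with C(n, 6) < 4782969 is n = 41 (where E[X] = 1498796/1594323 ≈ 0.940083). Hence R_3(6) > 41, i.e. R_3(6) ≥ 42.

Largest n = 41; hence R_3(6) > 41.


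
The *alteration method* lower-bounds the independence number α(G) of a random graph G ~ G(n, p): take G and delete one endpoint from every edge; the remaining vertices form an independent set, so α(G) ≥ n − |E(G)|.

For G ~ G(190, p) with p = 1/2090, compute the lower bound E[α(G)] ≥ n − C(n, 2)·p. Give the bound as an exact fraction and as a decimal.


E[|E(G)|] = C(190, 2)·p = 17955 · (1/2090) = 189/22.
E[α(G)] ≥ n − E[|E(G)|] = 190 − 189/22 = 3991/22.
Numerically: ≈ 181.40909.
(This is only a lower bound; the true E[α(G)] may be larger.)

E[α(G)] ≥ 3991/22 ≈ 181.40909.


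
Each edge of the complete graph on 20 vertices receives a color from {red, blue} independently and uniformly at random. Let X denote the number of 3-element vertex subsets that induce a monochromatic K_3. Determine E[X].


Let X = Σ_S X_S over the C(20, 3) = 1140 subsets S of size 3, where X_S = 1 if the K_3 on S is monochromatic.
For a fixed S, the K_3 on S has C(3, 2) = 3 edges. P[all 3 edges red] = (1/2)^3, and likewise for blue, so P[monochromatic] = 2·(1/2)^3 = 2^{1 − 3} = 1/4.
Summing: E[X] = C(20, 3) · 2^{1 − 3} = 1140 · 1/4 = 285.
Numerically: E[X] ≈ 285.000.

E[X] = C(20,3)·2^(1−C(3,2)) = 285 ≈ 285.000.


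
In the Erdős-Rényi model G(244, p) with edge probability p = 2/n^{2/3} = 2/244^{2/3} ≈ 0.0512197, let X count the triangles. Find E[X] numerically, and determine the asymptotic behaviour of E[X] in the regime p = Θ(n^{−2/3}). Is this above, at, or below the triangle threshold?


Number of potential triangles: C(244, 3) = 2391444.
Each occurs with probability p³ ≈ (0.0512197)³ ≈ 1.34372481e-04.
By linearity: E[X] = C(244, 3)·p³ ≈ 2391444 · 1.34372481e-04 ≈ 321.344262.
Since α = 2/3 < 1, p = c/n^{2/3} ≫ 1/n is above the triangle threshold p ~ 1/n. Asymptotically E[X] ~ (c³/6)·n^{3(1−α)} = (2³/6)·n^{1} → ∞; triangles are abundant w.h.p.

E[X] ≈ 321.344262; in regime p = Θ(1/n^{2/3}) E[X] diverges (above the triangle threshold p ~ 1/n).


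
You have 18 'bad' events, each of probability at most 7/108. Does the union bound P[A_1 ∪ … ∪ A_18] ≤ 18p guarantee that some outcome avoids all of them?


Union bound: P[∪_{i=1}^{18} A_i] ≤ Σ_i P[A_i] ≤ 18·p = 18·(7/108) = 7/6.
Numerically: 7/6 ≈ 1.1667.
Is 7/6 < 1? NO.
Since the bound 7/6 is ≥ 1, the union bound is uninformative here; it does NOT by itself certify existence.

18·p = 7/6 ≈ 1.1667; existence NOT certified by the union bound.


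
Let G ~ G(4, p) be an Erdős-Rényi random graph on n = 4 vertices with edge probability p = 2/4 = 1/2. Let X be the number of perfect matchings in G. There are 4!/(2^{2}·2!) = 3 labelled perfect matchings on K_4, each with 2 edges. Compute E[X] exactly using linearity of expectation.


K_4 has 4!/(2^{2}·2!) = 3 labelled perfect matchings.
For each such perfect matching H, let X_H = 1 if all 2 edges of H are present in G. Then P[X_H = 1] = p^{2} = (1/2)^{2} = 1/4.
By linearity of expectation: E[X] = Σ_H E[X_H] = 3 · p^{2} = 3 · 1/4 = 3/4.
Numerically: E[X] ≈ 0.75.

E[X] = 3 · (1/2)^{2} = 3/4 ≈ 0.75.


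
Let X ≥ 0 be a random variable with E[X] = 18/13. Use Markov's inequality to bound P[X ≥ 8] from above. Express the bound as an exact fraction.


μ = E[X] = 18/13, a = 8.
Markov: P[X ≥ 8] ≤ μ/a = (18/13)/8 = 9/52.
Numerically: ≈ 0.1731.
(Since a = 8 > μ = 1.3846, the bound 9/52 is < 1 and informative.)

P[X ≥ 8] ≤ 9/52 ≈ 0.1731.


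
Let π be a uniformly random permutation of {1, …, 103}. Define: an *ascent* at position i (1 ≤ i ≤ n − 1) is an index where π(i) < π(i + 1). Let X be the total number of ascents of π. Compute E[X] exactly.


Write X = Σ X_I over i = 1, …, 102, with X_I the indicator of one ascent.
There are 102 indicators.
For each fixed i, the pair (π(i), π(i+1)) is a uniformly random ordered pair of distinct values from {1, …, 103}; by symmetry P[π(i) < π(i+1)] = 1/2.
By linearity: E[X] = 102 · (1/2) = (103 − 1) · (1/2) = 51 ≈ 51.000000.

E[X] = 51 = 51.000000.


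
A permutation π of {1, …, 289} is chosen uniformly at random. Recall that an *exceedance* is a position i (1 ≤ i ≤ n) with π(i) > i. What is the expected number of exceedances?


Write X = Σ_{i=1}^{289} X_i, where X_i = 1_{π(i) > i}.
For each fixed i, π(i) is uniform over {1, …, 289} (marginal of a uniform permutation), so P[π(i) > i] = (n − i)/n. Summing: Σ_{i=1}^{289} (n − i)/n = (0 + 1 + … + 288)/289 = 289(289 − 1)/(2·289) = (289 − 1)/2.
Hence E[X] = Σ_{i=1}^{289} (289 − i)/289 = 144 ≈ 144.000000.

E[X] = 144 = 144.000000.


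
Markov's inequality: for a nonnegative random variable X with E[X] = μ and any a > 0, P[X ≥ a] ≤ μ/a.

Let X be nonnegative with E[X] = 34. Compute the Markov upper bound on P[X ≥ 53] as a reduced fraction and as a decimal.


μ = E[X] = 34, a = 53.
Markov: P[X ≥ 53] ≤ μ/a = (34)/53 = 34/53.
Numerically: ≈ 0.641509.
(Since a = 53 > μ = 34.000000, the bound 34/53 is < 1 and informative.)

P[X ≥ 53] ≤ 34/53 ≈ 0.641509.


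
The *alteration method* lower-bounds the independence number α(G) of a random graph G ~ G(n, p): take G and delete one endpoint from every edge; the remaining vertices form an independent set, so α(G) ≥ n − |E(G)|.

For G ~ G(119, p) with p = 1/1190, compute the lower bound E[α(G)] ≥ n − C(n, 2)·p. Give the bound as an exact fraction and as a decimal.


E[|E(G)|] = C(119, 2)·p = 7021 · (1/1190) = 59/10.
E[α(G)] ≥ n − E[|E(G)|] = 119 − 59/10 = 1131/10.
Numerically: ≈ 113.10000.
(This is only a lower bound; the true E[α(G)] may be larger.)

E[α(G)] ≥ 1131/10 ≈ 113.10000.


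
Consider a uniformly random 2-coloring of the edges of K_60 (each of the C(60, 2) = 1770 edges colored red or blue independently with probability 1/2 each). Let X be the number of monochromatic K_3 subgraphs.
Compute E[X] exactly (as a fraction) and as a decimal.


Let X = Σ_S X_S over the C(60, 3) = 34220 subsets S of size 3, where X_S = 1 if the K_3 on S is monochromatic.
For a fixed S, the K_3 on S has C(3, 2) = 3 edges. P[all 3 edges red] = (1/2)^3, and likewise for blue, so P[monochromatic] = 2·(1/2)^3 = 2^{1 − 3} = 1/4.
By linearity: E[X] = C(60, 3) · 2^{1 − 3} = 34220 · 1/4 = 8555.
Numerically: E[X] ≈ 8555.00000.

E[X] = C(60,3)·2^(1−C(3,2)) = 8555 ≈ 8555.00000.


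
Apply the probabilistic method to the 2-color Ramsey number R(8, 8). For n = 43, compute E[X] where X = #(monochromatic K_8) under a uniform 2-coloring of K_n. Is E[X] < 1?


E[X] = C(43, 8) · 2^{1 − 28} = 145008513 · 2^{−27} = 145008513/134217728.
As a reduced fraction: E[X] = 145008513/134217728 ≈ 1.080398.
Is E[X] < 1? NO.
Since E[X] ≥ 1, the first-moment bound is inconclusive at n = 43; it does NOT by itself certify R(8, 8) > 43.

E[X] = 145008513/134217728 ≈ 1.080398; E[X] ≥ 1; first-moment method inconclusive here.


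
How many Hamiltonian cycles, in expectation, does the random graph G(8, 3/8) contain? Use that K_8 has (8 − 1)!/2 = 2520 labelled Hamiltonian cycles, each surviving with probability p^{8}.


K_8 has (8 − 1)!/2 = 2520 labelled Hamiltonian cycles.
For each such Hamiltonian cycle H, let X_H = 1 if all 8 edges of H are present in G. Then P[X_H = 1] = p^{8} = (3/8)^{8} = 6561/16777216.
By linearity: E[X] = Σ_H E[X_H] = 2520 · p^{8} = 2520 · 6561/16777216 = 2066715/2097152.
Numerically: E[X] ≈ 0.985487.

E[X] = 2520 · (3/8)^{8} = 2066715/2097152 ≈ 0.985487.


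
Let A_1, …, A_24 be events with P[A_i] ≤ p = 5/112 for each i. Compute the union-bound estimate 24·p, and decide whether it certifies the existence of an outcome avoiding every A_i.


Union bound: P[∪_{i=1}^{24} A_i] ≤ Σ_i P[A_i] ≤ 24·p = 24·(5/112) = 15/14.
Numerically: 15/14 ≈ 1.0714286.
Is 15/14 < 1? NO.
Since the bound 15/14 is ≥ 1, the union bound is uninformative here; it does NOT by itself certify existence.

24·p = 15/14 ≈ 1.0714286; existence NOT certified by the union bound.


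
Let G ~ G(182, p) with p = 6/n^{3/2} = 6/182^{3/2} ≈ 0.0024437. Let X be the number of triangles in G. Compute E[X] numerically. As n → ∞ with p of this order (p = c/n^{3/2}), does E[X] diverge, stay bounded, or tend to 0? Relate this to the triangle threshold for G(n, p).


Number of potential triangles: C(182, 3) = 988260.
Each occurs with probability p³ ≈ (0.0024437)³ ≈ 1.4592594e-08.
By linearity: E[X] = C(182, 3)·p³ ≈ 988260 · 1.4592594e-08 ≈ 0.01442.
Since α = 3/2 > 1, p = c/n^{3/2} = o(1/n) is below the triangle threshold p ~ 1/n. Asymptotically E[X] ~ (c³/6)·n^{3(1−α)} = (6³/6)·n^{-1.5} → 0, so by Markov's inequality G has no triangles w.h.p.

E[X] ≈ 0.01442; in regime p = Θ(1/n^{3/2}) E[X] tends to 0 (below the triangle threshold p ~ 1/n).


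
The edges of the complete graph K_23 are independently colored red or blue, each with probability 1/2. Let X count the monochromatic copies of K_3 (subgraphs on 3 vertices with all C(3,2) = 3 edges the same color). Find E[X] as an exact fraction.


Let X = Σ_S X_S over the C(23, 3) = 1771 subsets S of size 3, where X_S = 1 if the K_3 on S is monochromatic.
For a fixed S, the K_3 on S has C(3, 2) = 3 edges. P[all 3 edges red] = (1/2)^3, and likewise for blue, so P[monochromatic] = 2·(1/2)^3 = 2^{1 − 3} = 1/4.
By linearity: E[X] = C(23, 3) · 2^{1 − 3} = 1771 · 1/4 = 1771/4.
Numerically: E[X] ≈ 442.7500.

E[X] = C(23,3)·2^(1−C(3,2)) = 1771/4 ≈ 442.7500.


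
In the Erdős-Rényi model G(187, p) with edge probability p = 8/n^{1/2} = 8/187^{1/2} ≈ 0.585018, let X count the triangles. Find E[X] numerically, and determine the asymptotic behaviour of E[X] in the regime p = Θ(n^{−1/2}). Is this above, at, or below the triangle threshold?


Number of potential triangles: C(187, 3) = 1072445.
Each occurs with probability p³ ≈ (0.585018)³ ≈ 2.00220043e-01.
By linearity: E[X] = C(187, 3)·p³ ≈ 1072445 · 2.00220043e-01 ≈ 214724.984441.
Since α = 1/2 < 1, p = c/n^{1/2} ≫ 1/n is above the triangle threshold p ~ 1/n. Asymptotically E[X] ~ (c³/6)·n^{3(1−α)} = (8³/6)·n^{1.5} → ∞; triangles are abundant w.h.p.

E[X] ≈ 214724.984441; in regime p = Θ(1/n^{1/2}) E[X] diverges (above the triangle threshold p ~ 1/n).


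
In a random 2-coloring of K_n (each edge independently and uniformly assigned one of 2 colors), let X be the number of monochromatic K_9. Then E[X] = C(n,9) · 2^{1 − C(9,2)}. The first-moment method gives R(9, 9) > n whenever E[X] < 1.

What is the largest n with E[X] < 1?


We need C(n, 9) · 2^{1 − 36} < 1, i.e. C(n, 9) < 2^{36 − 1} = 34359738368.
Check values of n near the boundary:
  n = 59: C(59, 9) = 12565671261; 12565671261 < 34359738368? YES
  n = 60: C(60, 9) = 14783142660; 14783142660 < 34359738368? YES
  n = 61: C(61, 9) = 17341763505; 17341763505 < 34359738368? YES
  n = 62: C(62, 9) = 20286591270; 20286591270 < 34359738368? YES
  n = 63: C(63, 9) = 23667689815; 23667689815 < 34359738368? YES
  n = 64: C(64, 9) = 27540584512; 27540584512 < 34359738368? YES
  n = 65: C(65, 9) = 31966749880; 31966749880 < 34359738368? YES
  n = 66: C(66, 9) = 37014131440; 37014131440 < 34359738368? NO
The largest n with C(n, 9) < 34359738368 is n = 65 (where E[X] = 3995843735/4294967296 ≈ 0.93035). Hence R(9, 9) > 65, i.e. R(9, 9) ≥ 66.

Largest n = 65; hence R(9, 9) > 65.


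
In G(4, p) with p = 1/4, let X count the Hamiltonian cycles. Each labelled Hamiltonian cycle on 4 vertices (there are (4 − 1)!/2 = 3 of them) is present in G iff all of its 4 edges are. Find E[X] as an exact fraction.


K_4 has (4 − 1)!/2 = 3 labelled Hamiltonian cycles.
For each such Hamiltonian cycle H, let X_H = 1 if all 4 edges of H are present in G. Then P[X_H = 1] = p^{4} = (1/4)^{4} = 1/256.
By linearity of expectation: E[X] = Σ_H E[X_H] = 3 · p^{4} = 3 · 1/256 = 3/256.
Numerically: E[X] ≈ 0.0117188.

E[X] = 3 · (1/4)^{4} = 3/256 ≈ 0.0117188.
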